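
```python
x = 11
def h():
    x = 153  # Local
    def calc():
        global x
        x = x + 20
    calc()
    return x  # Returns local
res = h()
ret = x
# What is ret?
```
31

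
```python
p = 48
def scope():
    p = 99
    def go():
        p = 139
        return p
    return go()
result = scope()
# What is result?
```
139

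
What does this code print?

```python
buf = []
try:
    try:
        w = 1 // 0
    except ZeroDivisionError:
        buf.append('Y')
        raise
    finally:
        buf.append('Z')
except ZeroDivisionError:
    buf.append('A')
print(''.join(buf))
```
YZA

finally runs before re-raised exception propagates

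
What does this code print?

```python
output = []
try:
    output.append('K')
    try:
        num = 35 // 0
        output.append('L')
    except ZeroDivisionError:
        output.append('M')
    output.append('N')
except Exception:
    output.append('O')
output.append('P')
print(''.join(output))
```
KMNP

Inner exception caught by inner handler, outer continues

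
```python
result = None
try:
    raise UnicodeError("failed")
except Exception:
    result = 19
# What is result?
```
19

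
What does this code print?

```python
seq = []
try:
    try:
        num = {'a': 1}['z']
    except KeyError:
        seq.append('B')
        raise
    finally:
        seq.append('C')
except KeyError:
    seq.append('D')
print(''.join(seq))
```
BCD

finally runs before re-raised exception propagates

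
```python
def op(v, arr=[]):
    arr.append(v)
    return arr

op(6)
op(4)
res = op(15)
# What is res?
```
[6, 4, 15]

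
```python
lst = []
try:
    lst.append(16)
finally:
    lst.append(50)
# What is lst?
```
[16, 50]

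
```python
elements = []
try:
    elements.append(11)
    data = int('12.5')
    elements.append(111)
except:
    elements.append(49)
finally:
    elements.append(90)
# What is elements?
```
[11, 49, 90]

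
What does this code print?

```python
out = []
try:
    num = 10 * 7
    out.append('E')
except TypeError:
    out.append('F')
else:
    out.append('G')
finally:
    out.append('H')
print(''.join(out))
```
EGH

else runs before finally when no exception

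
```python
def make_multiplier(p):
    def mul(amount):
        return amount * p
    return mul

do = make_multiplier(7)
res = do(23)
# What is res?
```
161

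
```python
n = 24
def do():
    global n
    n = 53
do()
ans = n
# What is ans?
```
53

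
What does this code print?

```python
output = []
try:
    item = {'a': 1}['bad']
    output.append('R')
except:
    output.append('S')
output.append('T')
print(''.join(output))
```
ST

Exception raised in try, caught by bare except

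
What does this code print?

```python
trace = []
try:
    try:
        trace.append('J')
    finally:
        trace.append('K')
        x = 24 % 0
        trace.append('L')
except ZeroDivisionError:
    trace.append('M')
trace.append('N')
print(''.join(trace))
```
JKMN

Exception in inner finally caught by outer except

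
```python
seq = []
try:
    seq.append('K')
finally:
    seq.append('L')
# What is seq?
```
['K', 'L']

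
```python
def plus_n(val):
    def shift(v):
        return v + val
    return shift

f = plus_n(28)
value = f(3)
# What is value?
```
31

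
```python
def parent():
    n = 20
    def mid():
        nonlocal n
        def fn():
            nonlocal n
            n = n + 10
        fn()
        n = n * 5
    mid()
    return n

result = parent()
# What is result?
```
150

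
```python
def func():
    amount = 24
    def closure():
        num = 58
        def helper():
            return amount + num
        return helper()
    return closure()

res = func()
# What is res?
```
82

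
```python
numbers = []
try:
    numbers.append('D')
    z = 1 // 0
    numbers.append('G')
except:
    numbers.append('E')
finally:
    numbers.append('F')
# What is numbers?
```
['D', 'E', 'F']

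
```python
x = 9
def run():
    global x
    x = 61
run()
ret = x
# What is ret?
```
61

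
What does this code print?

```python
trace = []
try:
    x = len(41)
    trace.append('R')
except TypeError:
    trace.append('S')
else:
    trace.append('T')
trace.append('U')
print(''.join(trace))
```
SU

else block skipped when exception is caught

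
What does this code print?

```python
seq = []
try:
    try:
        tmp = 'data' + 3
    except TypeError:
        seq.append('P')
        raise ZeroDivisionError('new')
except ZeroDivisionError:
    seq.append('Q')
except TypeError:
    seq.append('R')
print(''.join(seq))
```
PQ

New ZeroDivisionError raised, caught by outer ZeroDivisionError handler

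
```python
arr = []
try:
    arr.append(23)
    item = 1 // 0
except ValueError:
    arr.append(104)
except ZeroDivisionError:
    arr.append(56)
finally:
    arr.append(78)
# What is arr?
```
[23, 56, 78]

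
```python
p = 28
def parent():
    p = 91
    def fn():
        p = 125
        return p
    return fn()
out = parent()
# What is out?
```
125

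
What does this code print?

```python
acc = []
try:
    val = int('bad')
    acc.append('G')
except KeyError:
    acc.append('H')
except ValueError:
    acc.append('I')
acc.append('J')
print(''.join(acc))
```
IJ

ValueError is caught by its specific handler, not KeyError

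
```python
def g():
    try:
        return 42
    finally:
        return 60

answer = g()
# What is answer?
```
60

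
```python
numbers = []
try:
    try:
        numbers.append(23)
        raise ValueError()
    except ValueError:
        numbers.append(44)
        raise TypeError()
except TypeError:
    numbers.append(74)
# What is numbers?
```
[23, 44, 74]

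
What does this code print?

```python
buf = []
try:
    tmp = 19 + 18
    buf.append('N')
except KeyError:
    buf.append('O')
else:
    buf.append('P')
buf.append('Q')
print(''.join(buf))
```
NPQ

else block runs when no exception occurs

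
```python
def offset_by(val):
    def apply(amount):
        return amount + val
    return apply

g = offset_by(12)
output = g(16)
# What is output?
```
28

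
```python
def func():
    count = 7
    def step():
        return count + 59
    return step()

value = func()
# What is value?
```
66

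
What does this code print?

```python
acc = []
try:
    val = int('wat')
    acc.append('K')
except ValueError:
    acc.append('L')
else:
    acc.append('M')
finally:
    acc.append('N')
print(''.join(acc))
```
LN

Exception: except runs, else skipped, finally runs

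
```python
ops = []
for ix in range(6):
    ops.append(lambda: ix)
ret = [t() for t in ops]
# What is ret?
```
[5, 5, 5, 5, 5, 5]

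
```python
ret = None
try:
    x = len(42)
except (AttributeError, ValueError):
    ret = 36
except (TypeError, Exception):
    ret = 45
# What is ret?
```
45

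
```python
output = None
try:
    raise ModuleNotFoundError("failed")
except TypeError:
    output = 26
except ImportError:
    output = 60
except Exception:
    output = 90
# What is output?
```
60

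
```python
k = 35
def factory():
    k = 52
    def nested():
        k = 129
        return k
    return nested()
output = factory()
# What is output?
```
129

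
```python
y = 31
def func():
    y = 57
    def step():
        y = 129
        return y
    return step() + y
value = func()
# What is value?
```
186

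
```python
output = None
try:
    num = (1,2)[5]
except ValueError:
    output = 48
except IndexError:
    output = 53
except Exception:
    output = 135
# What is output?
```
53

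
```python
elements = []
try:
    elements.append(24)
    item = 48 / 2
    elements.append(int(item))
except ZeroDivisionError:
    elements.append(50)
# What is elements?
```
[24, 24]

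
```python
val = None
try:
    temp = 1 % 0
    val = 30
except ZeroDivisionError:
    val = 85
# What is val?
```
85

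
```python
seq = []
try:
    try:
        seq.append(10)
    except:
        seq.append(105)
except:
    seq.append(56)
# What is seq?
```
[10]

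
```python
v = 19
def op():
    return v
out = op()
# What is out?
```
19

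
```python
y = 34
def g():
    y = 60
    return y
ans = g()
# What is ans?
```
60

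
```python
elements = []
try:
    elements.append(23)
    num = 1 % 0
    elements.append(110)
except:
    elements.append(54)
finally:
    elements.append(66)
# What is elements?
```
[23, 54, 66]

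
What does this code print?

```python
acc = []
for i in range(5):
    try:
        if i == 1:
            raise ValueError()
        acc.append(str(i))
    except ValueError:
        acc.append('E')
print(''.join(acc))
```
0E234

Exception on i=1 caught, loop continues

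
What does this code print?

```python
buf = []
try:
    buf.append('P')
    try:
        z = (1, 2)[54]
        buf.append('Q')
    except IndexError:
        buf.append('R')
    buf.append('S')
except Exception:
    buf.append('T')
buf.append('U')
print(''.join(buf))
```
PRSU

Inner exception caught by inner handler, outer continues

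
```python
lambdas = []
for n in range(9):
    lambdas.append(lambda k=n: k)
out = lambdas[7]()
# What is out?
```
7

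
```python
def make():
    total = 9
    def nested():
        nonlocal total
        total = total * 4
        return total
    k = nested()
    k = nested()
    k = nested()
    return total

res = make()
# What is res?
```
576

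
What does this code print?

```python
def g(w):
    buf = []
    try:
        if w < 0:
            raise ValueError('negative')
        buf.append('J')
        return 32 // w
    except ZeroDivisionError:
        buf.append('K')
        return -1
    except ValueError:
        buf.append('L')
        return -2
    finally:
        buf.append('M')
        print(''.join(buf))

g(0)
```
JKM

w=0 causes ZeroDivisionError, caught, finally prints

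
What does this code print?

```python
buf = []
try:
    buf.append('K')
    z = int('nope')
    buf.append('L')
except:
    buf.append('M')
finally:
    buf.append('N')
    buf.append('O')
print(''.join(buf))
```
KMNO

Code before exception runs, then except, then all of finally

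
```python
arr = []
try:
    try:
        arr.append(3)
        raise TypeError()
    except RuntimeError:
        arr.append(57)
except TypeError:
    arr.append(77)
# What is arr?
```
[3, 77]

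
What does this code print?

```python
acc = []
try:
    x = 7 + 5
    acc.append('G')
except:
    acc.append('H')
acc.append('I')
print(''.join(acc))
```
GI

No exception, try block completes normally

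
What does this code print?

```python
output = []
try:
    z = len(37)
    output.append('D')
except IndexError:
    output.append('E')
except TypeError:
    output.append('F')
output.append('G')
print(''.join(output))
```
FG

TypeError is caught by its specific handler, not IndexError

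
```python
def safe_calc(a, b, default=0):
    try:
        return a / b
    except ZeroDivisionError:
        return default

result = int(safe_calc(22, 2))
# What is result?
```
11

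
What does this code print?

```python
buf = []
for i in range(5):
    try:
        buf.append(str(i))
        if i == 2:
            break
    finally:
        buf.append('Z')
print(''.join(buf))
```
0Z1Z2Z

finally runs even when breaking out of loop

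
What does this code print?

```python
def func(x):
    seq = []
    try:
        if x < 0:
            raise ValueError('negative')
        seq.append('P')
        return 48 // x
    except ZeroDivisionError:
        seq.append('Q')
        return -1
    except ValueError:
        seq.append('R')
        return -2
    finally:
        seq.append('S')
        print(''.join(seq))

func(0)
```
PQS

x=0 causes ZeroDivisionError, caught, finally prints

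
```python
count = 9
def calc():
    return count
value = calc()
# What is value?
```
9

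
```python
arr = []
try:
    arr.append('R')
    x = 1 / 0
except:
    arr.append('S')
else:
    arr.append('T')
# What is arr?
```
['R', 'S']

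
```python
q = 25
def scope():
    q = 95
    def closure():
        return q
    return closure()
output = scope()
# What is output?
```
95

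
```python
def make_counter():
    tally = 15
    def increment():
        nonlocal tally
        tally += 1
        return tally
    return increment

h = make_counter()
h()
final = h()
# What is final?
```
17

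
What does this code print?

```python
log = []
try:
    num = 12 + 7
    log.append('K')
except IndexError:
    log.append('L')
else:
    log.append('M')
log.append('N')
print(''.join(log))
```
KMN

else block runs when no exception occurs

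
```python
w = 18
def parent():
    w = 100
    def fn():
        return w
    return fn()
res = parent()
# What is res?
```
100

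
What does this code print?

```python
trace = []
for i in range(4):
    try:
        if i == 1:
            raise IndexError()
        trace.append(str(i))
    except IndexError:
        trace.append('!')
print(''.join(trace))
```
0!23

Exception on i=1 caught, loop continues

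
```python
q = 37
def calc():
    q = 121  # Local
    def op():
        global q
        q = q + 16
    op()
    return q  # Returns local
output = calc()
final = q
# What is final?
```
53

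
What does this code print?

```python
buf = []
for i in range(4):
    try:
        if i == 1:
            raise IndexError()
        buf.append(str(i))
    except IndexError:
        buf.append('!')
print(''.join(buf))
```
0!23

Exception on i=1 caught, loop continues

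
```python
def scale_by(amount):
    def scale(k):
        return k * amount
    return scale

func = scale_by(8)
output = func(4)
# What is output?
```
32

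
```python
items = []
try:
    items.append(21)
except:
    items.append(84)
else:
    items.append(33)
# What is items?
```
[21, 33]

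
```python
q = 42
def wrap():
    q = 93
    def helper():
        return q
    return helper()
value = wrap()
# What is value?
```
93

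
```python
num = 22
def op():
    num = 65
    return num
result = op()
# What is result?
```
65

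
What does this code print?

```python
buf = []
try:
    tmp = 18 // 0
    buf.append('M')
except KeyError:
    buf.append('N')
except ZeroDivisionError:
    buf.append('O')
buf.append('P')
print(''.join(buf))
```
OP

ZeroDivisionError is caught by its specific handler, not KeyError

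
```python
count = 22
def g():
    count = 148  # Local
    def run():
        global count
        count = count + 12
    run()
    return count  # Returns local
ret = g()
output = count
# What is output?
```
34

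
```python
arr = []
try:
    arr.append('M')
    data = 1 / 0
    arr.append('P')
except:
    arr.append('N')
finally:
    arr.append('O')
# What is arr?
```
['M', 'N', 'O']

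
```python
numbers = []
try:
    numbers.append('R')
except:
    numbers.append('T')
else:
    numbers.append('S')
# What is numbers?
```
['R', 'S']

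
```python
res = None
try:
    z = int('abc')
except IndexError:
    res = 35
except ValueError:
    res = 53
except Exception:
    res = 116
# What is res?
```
53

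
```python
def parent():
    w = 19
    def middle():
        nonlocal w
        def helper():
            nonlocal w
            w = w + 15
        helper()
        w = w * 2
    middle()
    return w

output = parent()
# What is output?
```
68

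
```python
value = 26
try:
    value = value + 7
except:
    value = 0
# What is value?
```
33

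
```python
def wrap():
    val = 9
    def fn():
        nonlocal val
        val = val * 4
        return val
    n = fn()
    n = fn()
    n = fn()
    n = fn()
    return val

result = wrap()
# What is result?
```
2304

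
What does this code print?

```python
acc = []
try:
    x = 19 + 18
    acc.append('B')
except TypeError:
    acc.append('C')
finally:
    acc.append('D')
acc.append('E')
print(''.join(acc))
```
BDE

finally runs after normal execution too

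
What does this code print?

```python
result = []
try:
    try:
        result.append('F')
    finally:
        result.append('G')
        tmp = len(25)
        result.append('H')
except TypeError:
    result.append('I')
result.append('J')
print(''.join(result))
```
FGIJ

Exception in inner finally caught by outer except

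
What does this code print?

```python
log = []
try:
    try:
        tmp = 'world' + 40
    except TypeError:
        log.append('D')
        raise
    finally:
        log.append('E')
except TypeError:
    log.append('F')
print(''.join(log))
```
DEF

finally runs before re-raised exception propagates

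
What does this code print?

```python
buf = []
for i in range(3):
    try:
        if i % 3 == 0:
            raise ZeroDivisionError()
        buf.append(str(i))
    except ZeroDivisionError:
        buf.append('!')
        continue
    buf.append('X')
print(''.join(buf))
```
!1X2X

continue in except skips rest of loop body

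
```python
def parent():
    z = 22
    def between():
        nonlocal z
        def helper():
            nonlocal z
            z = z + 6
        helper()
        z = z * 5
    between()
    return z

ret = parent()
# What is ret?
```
140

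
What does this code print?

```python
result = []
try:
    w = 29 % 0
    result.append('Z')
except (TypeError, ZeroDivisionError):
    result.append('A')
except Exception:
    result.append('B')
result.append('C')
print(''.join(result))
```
AC

ZeroDivisionError matches tuple containing it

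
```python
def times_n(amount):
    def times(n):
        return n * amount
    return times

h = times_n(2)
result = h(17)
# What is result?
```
34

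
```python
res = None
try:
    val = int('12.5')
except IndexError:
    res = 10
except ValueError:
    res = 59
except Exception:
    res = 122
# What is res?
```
59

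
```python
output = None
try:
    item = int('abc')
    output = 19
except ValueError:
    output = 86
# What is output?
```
86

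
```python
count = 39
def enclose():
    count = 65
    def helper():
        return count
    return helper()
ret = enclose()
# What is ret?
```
65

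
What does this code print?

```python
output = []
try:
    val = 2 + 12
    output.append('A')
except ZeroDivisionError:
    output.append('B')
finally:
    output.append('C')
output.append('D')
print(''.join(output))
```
ACD

finally runs after normal execution too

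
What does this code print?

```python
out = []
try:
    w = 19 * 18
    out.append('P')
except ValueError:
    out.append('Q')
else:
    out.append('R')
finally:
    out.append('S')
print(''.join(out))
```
PRS

else runs before finally when no exception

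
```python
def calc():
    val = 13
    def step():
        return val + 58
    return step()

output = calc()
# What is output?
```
71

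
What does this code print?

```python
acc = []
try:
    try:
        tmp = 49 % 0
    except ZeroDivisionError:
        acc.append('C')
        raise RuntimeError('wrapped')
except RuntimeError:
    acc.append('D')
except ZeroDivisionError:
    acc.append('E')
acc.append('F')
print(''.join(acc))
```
CDF

RuntimeError raised and caught, original ZeroDivisionError not re-raised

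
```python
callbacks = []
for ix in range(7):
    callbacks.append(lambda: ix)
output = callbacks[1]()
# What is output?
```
6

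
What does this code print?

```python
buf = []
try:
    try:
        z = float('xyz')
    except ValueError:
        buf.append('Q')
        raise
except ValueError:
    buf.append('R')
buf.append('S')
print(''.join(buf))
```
QRS

raise without argument re-raises current exception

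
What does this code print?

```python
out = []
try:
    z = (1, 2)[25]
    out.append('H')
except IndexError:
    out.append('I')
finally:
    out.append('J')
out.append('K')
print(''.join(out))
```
IJK

finally always runs, even after exception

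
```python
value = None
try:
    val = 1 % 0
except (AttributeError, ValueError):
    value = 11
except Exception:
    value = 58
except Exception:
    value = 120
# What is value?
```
58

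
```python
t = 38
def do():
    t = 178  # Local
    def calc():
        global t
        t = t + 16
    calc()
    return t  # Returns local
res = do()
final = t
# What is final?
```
54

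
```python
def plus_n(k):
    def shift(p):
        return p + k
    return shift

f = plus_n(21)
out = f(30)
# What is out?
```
51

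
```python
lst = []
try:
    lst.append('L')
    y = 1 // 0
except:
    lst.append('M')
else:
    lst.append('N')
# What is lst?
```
['L', 'M']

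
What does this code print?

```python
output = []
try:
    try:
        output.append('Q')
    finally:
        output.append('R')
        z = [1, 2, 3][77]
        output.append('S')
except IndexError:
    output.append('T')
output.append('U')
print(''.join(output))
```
QRTU

Exception in inner finally caught by outer except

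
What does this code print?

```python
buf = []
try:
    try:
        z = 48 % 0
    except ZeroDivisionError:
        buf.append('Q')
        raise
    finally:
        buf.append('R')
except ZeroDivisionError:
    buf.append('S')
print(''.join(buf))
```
QRS

finally runs before re-raised exception propagates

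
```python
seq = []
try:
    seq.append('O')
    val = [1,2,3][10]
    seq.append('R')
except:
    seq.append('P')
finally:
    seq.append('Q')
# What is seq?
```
['O', 'P', 'Q']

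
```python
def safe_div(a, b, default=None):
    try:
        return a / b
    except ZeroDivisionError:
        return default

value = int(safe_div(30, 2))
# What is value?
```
15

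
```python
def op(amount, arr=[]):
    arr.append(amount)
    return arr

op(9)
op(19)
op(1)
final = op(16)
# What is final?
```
[9, 19, 1, 16]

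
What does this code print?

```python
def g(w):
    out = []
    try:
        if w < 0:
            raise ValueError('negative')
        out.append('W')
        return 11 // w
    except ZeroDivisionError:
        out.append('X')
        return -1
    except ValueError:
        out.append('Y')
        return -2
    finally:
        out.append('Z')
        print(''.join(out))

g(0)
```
WXZ

w=0 causes ZeroDivisionError, caught, finally prints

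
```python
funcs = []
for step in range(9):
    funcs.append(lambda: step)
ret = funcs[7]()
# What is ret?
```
8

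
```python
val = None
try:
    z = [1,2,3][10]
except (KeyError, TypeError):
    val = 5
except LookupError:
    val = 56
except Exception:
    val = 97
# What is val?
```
56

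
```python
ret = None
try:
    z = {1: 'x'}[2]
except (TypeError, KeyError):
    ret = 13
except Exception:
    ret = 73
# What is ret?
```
13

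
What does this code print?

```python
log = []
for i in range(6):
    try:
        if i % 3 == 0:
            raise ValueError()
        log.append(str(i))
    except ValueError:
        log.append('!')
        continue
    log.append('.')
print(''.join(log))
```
!1.2.!4.5.

continue in except skips rest of loop body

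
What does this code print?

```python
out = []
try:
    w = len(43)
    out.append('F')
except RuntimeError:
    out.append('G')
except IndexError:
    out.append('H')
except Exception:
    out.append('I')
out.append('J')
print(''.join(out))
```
IJ

TypeError not specifically caught, falls to Exception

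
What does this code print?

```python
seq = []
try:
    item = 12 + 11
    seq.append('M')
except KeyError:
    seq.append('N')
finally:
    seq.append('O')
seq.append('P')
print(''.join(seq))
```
MOP

finally runs after normal execution too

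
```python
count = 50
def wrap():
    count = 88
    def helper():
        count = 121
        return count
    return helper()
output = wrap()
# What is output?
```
121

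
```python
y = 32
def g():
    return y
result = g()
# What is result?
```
32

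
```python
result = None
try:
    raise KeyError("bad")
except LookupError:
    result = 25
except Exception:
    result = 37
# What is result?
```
25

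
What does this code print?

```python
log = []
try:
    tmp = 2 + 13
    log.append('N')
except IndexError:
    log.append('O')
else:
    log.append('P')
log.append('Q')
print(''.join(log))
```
NPQ

else block runs when no exception occurs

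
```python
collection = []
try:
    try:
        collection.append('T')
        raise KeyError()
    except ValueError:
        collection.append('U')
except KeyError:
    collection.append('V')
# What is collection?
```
['T', 'V']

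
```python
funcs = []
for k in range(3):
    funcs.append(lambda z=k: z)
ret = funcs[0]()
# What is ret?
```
0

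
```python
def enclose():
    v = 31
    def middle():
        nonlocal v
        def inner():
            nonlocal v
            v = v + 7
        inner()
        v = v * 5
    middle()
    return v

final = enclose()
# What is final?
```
190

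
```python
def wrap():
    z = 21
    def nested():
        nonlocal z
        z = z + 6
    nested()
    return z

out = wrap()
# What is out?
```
27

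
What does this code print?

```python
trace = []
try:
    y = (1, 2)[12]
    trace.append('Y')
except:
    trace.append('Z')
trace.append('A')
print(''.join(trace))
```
ZA

Exception raised in try, caught by bare except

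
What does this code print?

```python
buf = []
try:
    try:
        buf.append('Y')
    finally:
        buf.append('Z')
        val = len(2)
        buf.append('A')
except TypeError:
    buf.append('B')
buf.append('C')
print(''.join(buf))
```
YZBC

Exception in inner finally caught by outer except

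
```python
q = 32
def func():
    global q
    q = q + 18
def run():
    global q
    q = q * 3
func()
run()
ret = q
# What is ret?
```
150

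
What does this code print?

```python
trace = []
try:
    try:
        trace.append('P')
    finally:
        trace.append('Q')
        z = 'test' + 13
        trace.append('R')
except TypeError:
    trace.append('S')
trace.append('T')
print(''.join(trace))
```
PQST

Exception in inner finally caught by outer except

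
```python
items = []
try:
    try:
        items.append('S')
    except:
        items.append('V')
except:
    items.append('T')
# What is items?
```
['S']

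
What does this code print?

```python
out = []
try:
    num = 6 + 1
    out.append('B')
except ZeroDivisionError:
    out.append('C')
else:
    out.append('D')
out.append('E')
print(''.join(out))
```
BDE

else block runs when no exception occurs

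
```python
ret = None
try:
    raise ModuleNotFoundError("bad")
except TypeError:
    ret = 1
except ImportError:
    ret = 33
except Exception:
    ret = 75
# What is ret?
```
33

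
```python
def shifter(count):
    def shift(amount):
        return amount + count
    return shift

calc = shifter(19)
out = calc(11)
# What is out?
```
30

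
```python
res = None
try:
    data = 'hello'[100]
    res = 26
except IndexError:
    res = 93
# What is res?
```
93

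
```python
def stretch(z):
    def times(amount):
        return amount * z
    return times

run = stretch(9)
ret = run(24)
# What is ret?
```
216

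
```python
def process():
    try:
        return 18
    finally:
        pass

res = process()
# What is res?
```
18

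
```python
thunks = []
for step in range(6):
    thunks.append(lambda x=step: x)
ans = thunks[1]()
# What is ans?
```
1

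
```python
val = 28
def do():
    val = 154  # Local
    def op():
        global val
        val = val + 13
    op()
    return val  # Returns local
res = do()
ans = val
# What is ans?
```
41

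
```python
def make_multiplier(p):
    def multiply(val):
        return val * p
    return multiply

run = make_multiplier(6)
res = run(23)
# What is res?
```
138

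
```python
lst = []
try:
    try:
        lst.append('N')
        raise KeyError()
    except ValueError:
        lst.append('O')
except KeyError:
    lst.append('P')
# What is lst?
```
['N', 'P']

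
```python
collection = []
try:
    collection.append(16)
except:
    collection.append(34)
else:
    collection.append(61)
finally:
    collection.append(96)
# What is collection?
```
[16, 61, 96]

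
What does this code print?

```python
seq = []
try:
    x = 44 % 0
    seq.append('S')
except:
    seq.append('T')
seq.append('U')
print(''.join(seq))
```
TU

Exception raised in try, caught by bare except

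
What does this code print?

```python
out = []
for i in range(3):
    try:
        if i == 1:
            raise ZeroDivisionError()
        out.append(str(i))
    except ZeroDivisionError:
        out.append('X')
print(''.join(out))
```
0X2

Exception on i=1 caught, loop continues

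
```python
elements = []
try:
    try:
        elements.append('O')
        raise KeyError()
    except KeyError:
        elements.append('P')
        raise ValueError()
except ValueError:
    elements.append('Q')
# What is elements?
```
['O', 'P', 'Q']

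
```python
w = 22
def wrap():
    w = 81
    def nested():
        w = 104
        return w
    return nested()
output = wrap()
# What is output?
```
104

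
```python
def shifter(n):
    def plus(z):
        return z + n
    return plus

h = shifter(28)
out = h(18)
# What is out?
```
46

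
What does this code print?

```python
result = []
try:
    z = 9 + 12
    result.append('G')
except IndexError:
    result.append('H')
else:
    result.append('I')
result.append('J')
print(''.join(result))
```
GIJ

else block runs when no exception occurs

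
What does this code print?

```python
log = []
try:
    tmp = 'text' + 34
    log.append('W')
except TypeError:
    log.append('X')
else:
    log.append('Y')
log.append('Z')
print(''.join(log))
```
XZ

else block skipped when exception is caught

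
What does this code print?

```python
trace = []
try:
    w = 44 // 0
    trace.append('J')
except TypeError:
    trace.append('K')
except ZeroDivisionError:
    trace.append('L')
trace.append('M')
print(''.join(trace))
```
LM

ZeroDivisionError is caught by its specific handler, not TypeError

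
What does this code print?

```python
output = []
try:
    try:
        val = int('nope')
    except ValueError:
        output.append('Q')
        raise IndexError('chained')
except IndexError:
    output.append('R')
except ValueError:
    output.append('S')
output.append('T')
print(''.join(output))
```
QRT

IndexError raised and caught, original ValueError not re-raised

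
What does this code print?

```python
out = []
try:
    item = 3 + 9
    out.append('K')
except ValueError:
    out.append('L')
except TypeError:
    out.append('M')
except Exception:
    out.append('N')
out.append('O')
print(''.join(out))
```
KO

No exception, try block completes normally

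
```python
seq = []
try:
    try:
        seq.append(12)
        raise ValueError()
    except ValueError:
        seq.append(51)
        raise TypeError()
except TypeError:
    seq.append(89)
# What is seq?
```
[12, 51, 89]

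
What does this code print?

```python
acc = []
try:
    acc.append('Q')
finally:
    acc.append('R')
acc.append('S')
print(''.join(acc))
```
QRS

try/finally without except, no exception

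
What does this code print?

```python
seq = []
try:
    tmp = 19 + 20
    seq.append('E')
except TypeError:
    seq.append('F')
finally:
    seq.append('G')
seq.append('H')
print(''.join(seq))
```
EGH

finally runs after normal execution too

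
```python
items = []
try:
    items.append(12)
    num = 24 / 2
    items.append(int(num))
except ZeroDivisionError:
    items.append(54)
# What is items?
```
[12, 12]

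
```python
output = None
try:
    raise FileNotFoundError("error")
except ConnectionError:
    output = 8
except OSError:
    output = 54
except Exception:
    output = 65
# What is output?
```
54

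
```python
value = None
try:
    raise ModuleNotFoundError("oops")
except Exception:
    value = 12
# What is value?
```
12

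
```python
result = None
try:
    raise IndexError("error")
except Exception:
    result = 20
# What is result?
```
20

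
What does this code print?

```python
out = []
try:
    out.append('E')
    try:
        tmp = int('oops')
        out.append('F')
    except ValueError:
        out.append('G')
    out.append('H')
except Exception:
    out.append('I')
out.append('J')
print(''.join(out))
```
EGHJ

Inner exception caught by inner handler, outer continues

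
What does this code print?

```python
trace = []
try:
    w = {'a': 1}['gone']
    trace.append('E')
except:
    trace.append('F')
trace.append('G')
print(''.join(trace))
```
FG

Exception raised in try, caught by bare except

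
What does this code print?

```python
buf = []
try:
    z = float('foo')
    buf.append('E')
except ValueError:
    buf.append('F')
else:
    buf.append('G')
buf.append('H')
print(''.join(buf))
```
FH

else block skipped when exception is caught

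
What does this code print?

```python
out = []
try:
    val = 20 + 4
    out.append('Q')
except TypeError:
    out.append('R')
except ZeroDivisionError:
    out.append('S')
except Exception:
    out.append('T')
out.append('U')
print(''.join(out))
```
QU

No exception, try block completes normally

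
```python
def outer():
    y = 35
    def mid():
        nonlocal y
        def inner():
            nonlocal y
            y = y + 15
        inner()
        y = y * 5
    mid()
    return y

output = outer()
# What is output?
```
250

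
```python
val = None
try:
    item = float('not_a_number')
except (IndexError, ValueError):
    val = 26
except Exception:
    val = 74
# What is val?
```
26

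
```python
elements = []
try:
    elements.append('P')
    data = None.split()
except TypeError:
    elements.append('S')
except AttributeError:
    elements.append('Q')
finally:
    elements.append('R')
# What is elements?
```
['P', 'Q', 'R']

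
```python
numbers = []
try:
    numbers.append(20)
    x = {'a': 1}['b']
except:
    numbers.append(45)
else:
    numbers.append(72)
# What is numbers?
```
[20, 45]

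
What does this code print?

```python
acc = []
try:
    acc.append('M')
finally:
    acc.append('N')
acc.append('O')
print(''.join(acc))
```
MNO

try/finally without except, no exception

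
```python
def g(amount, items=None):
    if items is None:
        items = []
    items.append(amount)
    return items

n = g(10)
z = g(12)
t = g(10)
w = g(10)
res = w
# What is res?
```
[10]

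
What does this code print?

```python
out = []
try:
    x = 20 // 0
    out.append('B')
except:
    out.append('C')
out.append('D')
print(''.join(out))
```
CD

Exception raised in try, caught by bare except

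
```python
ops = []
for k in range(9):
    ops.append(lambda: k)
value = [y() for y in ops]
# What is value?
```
[8, 8, 8, 8, 8, 8, 8, 8, 8]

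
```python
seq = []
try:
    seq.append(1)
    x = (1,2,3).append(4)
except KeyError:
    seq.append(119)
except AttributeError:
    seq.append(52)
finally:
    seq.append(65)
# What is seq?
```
[1, 52, 65]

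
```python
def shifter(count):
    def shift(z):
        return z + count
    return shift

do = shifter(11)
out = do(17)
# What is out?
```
28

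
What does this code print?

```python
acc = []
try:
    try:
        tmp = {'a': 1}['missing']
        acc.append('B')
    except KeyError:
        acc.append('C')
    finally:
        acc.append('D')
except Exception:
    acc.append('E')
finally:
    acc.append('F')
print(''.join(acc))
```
CDF

Both finally blocks run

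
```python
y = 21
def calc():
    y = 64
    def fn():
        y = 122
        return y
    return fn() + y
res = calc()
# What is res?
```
186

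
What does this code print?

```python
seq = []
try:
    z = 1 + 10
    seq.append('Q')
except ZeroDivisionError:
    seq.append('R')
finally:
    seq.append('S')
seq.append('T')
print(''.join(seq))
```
QST

finally runs after normal execution too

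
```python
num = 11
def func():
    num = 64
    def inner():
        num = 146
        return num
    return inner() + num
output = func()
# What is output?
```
210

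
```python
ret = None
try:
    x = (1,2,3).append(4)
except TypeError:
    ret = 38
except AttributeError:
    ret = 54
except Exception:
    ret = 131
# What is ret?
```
54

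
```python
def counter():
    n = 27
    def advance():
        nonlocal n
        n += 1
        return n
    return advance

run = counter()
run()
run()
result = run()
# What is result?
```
30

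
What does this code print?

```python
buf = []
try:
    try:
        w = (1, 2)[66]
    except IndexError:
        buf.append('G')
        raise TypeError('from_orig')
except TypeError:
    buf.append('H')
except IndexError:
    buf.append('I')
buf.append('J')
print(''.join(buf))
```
GHJ

TypeError raised and caught, original IndexError not re-raised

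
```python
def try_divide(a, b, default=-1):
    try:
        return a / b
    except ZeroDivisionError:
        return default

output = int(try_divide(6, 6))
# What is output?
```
1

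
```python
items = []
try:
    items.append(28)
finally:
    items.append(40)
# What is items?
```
[28, 40]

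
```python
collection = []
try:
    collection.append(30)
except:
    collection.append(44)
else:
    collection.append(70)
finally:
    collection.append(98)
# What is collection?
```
[30, 70, 98]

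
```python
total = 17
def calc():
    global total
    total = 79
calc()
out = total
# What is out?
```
79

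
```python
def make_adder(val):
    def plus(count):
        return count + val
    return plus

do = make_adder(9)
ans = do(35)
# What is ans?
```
44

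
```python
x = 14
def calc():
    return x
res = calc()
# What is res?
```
14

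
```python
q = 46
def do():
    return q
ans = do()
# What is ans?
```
46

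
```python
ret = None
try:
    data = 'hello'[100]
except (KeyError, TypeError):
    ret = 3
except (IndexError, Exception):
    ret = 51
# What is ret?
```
51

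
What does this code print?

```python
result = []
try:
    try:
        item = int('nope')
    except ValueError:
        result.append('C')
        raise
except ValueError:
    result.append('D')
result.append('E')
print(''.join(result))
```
CDE

raise without argument re-raises current exception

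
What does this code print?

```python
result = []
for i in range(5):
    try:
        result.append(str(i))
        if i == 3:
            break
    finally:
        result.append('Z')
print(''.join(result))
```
0Z1Z2Z3Z

finally runs even when breaking out of loop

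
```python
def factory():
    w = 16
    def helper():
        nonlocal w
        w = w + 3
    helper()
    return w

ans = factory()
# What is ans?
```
19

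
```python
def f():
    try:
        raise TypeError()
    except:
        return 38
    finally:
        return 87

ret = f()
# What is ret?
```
87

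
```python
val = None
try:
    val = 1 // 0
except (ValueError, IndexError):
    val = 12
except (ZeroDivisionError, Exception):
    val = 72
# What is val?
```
72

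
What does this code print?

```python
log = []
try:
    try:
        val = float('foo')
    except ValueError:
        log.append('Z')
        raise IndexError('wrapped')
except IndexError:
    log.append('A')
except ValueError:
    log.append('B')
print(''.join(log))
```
ZA

New IndexError raised, caught by outer IndexError handler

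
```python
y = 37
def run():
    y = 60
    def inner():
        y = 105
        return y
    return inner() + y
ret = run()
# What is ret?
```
165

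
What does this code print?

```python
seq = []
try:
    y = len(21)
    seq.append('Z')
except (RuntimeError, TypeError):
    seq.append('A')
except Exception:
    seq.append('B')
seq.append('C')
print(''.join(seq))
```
AC

TypeError matches tuple containing it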